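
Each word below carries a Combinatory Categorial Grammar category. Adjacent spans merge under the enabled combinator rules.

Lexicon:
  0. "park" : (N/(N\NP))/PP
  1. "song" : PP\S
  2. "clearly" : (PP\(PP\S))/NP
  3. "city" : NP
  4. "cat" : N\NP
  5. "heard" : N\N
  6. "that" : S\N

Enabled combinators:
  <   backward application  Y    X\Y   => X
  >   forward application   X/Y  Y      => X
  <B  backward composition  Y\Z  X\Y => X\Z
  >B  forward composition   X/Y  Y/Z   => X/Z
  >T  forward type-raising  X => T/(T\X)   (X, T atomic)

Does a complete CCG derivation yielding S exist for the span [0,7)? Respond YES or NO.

[0,7] S   <
  [0,6] N   >
    [0,4] N/(N\NP)   >
      [0,1] "park" : (N/(N\NP))/PP
      [1,4] PP   <
        [1,2] "song" : PP\S
        [2,4] PP\(PP\S)   >
          [2,3] "clearly" : (PP\(PP\S))/NP
          [3,4] "city" : NP
    [4,6] N\NP   <B
      [4,5] "cat" : N\NP
      [5,6] "heard" : N\N
  [6,7] "that" : S\N

YES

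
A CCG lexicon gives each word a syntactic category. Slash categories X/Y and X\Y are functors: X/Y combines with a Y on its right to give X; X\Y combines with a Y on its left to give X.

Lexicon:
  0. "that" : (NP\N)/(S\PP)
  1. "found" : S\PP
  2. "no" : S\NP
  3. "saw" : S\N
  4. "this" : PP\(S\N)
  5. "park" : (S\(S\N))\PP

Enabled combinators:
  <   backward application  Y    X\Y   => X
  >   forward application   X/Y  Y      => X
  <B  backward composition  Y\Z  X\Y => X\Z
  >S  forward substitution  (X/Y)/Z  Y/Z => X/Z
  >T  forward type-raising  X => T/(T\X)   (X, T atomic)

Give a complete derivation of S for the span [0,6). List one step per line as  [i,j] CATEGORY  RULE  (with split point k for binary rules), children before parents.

[0,6] S   <
  [0,3] S\N   <B
    [0,2] NP\N   >
      [0,1] "that" : (NP\N)/(S\PP)
      [1,2] "found" : S\PP
    [2,3] "no" : S\NP
  [3,6] S\(S\N)   <
    [3,5] PP   <
      [3,4] "saw" : S\N
      [4,5] "this" : PP\(S\N)
    [5,6] "park" : (S\(S\N))\PP

[0,1] (NP\N)/(S\PP)  lex  "that"
[1,2] S\PP  lex  "found"
[0,2] NP\N  >  k=1
[2,3] S\NP  lex  "no"
[0,3] S\N  <B  k=2
[3,4] S\N  lex  "saw"
[4,5] PP\(S\N)  lex  "this"
[3,5] PP  <  k=4
[5,6] (S\(S\N))\PP  lex  "park"
[3,6] S\(S\N)  <  k=5
[0,6] S  <  k=3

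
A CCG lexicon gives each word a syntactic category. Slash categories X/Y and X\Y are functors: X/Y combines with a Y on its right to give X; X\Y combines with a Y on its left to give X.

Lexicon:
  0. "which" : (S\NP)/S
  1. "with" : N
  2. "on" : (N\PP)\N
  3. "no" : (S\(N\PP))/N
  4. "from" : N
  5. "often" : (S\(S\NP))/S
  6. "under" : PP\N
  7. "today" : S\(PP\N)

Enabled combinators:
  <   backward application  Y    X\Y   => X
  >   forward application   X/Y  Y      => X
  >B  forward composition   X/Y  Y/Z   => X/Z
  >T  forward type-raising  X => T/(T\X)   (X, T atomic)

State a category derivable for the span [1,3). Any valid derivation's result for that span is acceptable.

[0,8] S   <
  [0,5] S\NP   >
    [0,1] "which" : (S\NP)/S
    [1,5] S   <
      [1,3] N\PP   <
        [1,2] "with" : N
        [2,3] "on" : (N\PP)\N
      [3,5] S\(N\PP)   >
        [3,4] "no" : (S\(N\PP))/N
        [4,5] "from" : N
  [5,8] S\(S\NP)   >
    [5,6] "often" : (S\(S\NP))/S
    [6,8] S   <
      [6,7] "under" : PP\N
      [7,8] "today" : S\(PP\N)

N\PP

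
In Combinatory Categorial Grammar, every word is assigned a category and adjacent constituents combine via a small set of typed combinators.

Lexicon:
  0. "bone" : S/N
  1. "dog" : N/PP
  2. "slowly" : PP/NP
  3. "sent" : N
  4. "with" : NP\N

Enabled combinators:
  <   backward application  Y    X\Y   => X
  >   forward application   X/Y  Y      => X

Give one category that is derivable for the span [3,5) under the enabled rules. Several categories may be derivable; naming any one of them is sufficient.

[0,5] S   >
  [0,1] "bone" : S/N
  [1,5] N   >
    [1,2] "dog" : N/PP
    [2,5] PP   >
      [2,3] "slowly" : PP/NP
      [3,5] NP   <
        [3,4] "sent" : N
        [4,5] "with" : NP\N

NP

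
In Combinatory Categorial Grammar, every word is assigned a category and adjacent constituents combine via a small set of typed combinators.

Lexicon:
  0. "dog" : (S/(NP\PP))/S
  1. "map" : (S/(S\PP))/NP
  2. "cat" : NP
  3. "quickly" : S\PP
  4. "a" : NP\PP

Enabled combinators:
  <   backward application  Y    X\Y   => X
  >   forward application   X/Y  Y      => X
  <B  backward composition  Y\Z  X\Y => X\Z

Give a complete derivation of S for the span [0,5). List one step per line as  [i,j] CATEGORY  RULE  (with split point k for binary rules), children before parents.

[0,1] (S/(NP\PP))/S  lex  "dog"
[1,2] (S/(S\PP))/NP  lex  "map"
[2,3] NP  lex  "cat"
[1,3] S/(S\PP)  >  k=2
[3,4] S\PP  lex  "quickly"
[1,4] S  >  k=3
[0,4] S/(NP\PP)  >  k=1
[4,5] NP\PP  lex  "a"
[0,5] S  >  k=4

[0,5] S   >
  [0,4] S/(NP\PP)   >
    [0,1] "dog" : (S/(NP\PP))/S
    [1,4] S   >
      [1,3] S/(S\PP)   >
        [1,2] "map" : (S/(S\PP))/NP
        [2,3] "cat" : NP
      [3,4] "quickly" : S\PP
  [4,5] "a" : NP\PP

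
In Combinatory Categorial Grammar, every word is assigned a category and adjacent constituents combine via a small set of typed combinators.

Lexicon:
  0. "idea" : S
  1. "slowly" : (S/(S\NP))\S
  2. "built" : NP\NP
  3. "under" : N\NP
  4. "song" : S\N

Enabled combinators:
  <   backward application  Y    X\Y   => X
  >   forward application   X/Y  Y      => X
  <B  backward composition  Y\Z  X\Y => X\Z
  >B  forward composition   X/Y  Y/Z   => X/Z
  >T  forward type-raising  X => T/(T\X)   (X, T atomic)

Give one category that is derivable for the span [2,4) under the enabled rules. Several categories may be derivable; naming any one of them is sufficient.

N\NP

[0,5] S   >
  [0,2] S/(S\NP)   <
    [0,1] "idea" : S
    [1,2] "slowly" : (S/(S\NP))\S
  [2,5] S\NP   <B
    [2,4] N\NP   <B
      [2,3] "built" : NP\NP
      [3,4] "under" : N\NP
    [4,5] "song" : S\N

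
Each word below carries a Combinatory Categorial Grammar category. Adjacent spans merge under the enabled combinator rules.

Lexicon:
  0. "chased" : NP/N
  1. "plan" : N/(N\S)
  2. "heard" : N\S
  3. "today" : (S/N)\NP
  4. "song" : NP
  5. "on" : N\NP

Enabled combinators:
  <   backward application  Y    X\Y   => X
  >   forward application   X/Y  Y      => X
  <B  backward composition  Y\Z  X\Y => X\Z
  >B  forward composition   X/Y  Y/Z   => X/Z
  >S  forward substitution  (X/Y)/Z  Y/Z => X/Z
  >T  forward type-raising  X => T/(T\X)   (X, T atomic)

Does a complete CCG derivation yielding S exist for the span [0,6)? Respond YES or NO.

YES

[0,6] S   >
  [0,4] S/N   <
    [0,3] NP   >
      [0,1] "chased" : NP/N
      [1,3] N   >
        [1,2] "plan" : N/(N\S)
        [2,3] "heard" : N\S
    [3,4] "today" : (S/N)\NP
  [4,6] N   <
    [4,5] "song" : NP
    [5,6] "on" : N\NP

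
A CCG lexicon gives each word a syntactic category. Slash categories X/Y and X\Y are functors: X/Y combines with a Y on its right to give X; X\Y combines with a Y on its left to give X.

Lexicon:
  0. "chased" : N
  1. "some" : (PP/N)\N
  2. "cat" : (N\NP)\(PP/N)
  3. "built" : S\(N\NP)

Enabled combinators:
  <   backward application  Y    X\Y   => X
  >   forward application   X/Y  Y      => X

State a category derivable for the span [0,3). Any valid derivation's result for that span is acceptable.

N\NP

[0,4] S   <
  [0,3] N\NP   <
    [0,2] PP/N   <
      [0,1] "chased" : N
      [1,2] "some" : (PP/N)\N
    [2,3] "cat" : (N\NP)\(PP/N)
  [3,4] "built" : S\(N\NP)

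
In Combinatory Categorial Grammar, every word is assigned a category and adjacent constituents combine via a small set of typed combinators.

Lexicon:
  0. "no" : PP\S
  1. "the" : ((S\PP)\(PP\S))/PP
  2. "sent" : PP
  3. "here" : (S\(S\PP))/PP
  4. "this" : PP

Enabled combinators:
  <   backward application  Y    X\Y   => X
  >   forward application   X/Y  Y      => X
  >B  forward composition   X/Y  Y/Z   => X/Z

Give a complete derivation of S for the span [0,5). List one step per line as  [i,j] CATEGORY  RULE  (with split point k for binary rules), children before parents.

[0,5] S   <
  [0,3] S\PP   <
    [0,1] "no" : PP\S
    [1,3] (S\PP)\(PP\S)   >
      [1,2] "the" : ((S\PP)\(PP\S))/PP
      [2,3] "sent" : PP
  [3,5] S\(S\PP)   >
    [3,4] "here" : (S\(S\PP))/PP
    [4,5] "this" : PP

[0,1] PP\S  lex  "no"
[1,2] ((S\PP)\(PP\S))/PP  lex  "the"
[2,3] PP  lex  "sent"
[1,3] (S\PP)\(PP\S)  >  k=2
[0,3] S\PP  <  k=1
[3,4] (S\(S\PP))/PP  lex  "here"
[4,5] PP  lex  "this"
[3,5] S\(S\PP)  >  k=4
[0,5] S  <  k=3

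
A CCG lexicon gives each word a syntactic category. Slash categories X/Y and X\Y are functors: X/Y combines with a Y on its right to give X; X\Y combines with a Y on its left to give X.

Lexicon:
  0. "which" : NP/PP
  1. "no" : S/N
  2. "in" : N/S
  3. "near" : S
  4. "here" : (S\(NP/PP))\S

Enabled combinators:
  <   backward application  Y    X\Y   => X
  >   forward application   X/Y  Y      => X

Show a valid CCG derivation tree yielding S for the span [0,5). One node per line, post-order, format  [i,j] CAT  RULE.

[0,1] NP/PP  lex  "which"
[1,2] S/N  lex  "no"
[2,3] N/S  lex  "in"
[3,4] S  lex  "near"
[2,4] N  >  k=3
[1,4] S  >  k=2
[4,5] (S\(NP/PP))\S  lex  "here"
[1,5] S\(NP/PP)  <  k=4
[0,5] S  <  k=1

[0,5] S   <
  [0,1] "which" : NP/PP
  [1,5] S\(NP/PP)   <
    [1,4] S   >
      [1,2] "no" : S/N
      [2,4] N   >
        [2,3] "in" : N/S
        [3,4] "near" : S
    [4,5] "here" : (S\(NP/PP))\S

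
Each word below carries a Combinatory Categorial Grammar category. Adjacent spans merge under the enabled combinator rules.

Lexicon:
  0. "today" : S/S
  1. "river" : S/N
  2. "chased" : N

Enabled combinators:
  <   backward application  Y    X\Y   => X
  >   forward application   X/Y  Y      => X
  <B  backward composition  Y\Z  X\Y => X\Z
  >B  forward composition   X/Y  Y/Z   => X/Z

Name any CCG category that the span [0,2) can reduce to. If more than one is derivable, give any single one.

[0,3] S   >
  [0,2] S/N   >B
    [0,1] "today" : S/S
    [1,2] "river" : S/N
  [2,3] "chased" : N

S/N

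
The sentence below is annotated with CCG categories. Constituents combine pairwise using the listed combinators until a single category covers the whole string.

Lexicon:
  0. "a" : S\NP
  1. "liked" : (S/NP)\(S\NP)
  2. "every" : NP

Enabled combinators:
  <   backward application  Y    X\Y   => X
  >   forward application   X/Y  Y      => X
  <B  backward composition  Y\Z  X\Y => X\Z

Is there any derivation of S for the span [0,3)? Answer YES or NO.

[0,3] S   >
  [0,2] S/NP   <
    [0,1] "a" : S\NP
    [1,2] "liked" : (S/NP)\(S\NP)
  [2,3] "every" : NP

YES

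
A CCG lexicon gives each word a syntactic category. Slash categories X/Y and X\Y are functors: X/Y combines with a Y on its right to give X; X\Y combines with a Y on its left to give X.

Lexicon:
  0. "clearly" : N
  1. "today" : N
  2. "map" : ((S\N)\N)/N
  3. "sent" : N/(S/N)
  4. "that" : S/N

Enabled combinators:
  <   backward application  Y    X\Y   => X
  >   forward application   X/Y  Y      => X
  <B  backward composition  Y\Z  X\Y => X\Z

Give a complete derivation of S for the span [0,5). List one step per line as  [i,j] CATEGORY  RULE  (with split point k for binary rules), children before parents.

[0,5] S   <
  [0,1] "clearly" : N
  [1,5] S\N   <
    [1,2] "today" : N
    [2,5] (S\N)\N   >
      [2,3] "map" : ((S\N)\N)/N
      [3,5] N   >
        [3,4] "sent" : N/(S/N)
        [4,5] "that" : S/N

[0,1] N  lex  "clearly"
[1,2] N  lex  "today"
[2,3] ((S\N)\N)/N  lex  "map"
[3,4] N/(S/N)  lex  "sent"
[4,5] S/N  lex  "that"
[3,5] N  >  k=4
[2,5] (S\N)\N  >  k=3
[1,5] S\N  <  k=2
[0,5] S  <  k=1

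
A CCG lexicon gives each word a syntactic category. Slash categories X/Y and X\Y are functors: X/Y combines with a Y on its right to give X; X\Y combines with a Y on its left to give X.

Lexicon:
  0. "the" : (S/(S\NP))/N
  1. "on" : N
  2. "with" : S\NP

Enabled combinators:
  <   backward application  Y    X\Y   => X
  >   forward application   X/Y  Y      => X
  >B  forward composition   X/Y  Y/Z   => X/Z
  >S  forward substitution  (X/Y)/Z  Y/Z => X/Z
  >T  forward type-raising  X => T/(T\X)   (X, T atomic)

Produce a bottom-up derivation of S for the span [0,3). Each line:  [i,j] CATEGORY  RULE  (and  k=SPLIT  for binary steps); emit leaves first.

[0,1] (S/(S\NP))/N  lex  "the"
[1,2] N  lex  "on"
[0,2] S/(S\NP)  >  k=1
[2,3] S\NP  lex  "with"
[0,3] S  >  k=2

[0,3] S   >
  [0,2] S/(S\NP)   >
    [0,1] "the" : (S/(S\NP))/N
    [1,2] "on" : N
  [2,3] "with" : S\NP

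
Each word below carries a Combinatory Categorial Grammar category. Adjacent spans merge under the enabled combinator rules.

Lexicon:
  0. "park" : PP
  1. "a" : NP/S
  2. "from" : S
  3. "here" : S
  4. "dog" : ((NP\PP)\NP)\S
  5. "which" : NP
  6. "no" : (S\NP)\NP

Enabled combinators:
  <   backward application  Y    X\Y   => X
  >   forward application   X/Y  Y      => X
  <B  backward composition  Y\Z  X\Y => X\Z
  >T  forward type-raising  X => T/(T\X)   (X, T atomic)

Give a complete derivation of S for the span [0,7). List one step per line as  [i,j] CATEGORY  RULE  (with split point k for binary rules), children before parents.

[0,1] PP  lex  "park"
[1,2] NP/S  lex  "a"
[2,3] S  lex  "from"
[1,3] NP  >  k=2
[3,4] S  lex  "here"
[4,5] ((NP\PP)\NP)\S  lex  "dog"
[3,5] (NP\PP)\NP  <  k=4
[1,5] NP\PP  <  k=3
[5,6] NP  lex  "which"
[6,7] (S\NP)\NP  lex  "no"
[5,7] S\NP  <  k=6
[1,7] S\PP  <B  k=5
[0,7] S  <  k=1

[0,7] S   <
  [0,1] "park" : PP
  [1,7] S\PP   <B
    [1,5] NP\PP   <
      [1,3] NP   >
        [1,2] "a" : NP/S
        [2,3] "from" : S
      [3,5] (NP\PP)\NP   <
        [3,4] "here" : S
        [4,5] "dog" : ((NP\PP)\NP)\S
    [5,7] S\NP   <
      [5,6] "which" : NP
      [6,7] "no" : (S\NP)\NP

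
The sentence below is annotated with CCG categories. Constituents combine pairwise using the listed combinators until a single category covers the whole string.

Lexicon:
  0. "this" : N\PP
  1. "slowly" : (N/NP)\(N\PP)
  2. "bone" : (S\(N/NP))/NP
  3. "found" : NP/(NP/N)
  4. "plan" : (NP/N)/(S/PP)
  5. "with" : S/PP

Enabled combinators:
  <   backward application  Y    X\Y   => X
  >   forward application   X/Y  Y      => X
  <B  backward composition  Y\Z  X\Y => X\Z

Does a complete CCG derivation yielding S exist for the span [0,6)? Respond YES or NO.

YES

[0,6] S   <
  [0,2] N/NP   <
    [0,1] "this" : N\PP
    [1,2] "slowly" : (N/NP)\(N\PP)
  [2,6] S\(N/NP)   >
    [2,3] "bone" : (S\(N/NP))/NP
    [3,6] NP   >
      [3,4] "found" : NP/(NP/N)
      [4,6] NP/N   >
        [4,5] "plan" : (NP/N)/(S/PP)
        [5,6] "with" : S/PP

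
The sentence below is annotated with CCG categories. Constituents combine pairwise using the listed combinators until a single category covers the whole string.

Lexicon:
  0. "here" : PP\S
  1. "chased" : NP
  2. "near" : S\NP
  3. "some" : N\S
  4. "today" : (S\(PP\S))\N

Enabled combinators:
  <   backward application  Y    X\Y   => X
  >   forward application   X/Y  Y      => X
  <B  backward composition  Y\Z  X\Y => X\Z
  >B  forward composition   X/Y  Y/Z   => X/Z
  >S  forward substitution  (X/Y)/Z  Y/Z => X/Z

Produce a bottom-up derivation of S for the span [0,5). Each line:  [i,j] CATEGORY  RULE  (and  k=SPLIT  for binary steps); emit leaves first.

[0,1] PP\S  lex  "here"
[1,2] NP  lex  "chased"
[2,3] S\NP  lex  "near"
[3,4] N\S  lex  "some"
[2,4] N\NP  <B  k=3
[1,4] N  <  k=2
[4,5] (S\(PP\S))\N  lex  "today"
[1,5] S\(PP\S)  <  k=4
[0,5] S  <  k=1

[0,5] S   <
  [0,1] "here" : PP\S
  [1,5] S\(PP\S)   <
    [1,4] N   <
      [1,2] "chased" : NP
      [2,4] N\NP   <B
        [2,3] "near" : S\NP
        [3,4] "some" : N\S
    [4,5] "today" : (S\(PP\S))\N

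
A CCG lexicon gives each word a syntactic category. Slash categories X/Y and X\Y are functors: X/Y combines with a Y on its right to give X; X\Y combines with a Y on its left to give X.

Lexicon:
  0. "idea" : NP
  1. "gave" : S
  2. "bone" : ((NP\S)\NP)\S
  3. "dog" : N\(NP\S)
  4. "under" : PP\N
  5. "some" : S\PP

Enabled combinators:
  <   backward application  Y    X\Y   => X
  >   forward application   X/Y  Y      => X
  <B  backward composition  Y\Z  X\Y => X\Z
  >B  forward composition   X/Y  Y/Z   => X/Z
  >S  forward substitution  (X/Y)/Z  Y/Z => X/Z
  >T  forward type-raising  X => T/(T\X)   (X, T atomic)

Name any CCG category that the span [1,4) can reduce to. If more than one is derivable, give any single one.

[0,6] S   <
  [0,4] N   >
    [0,1] N/(N\NP)   >T
      [0,1] "idea" : NP
    [1,4] N\NP   <B
      [1,3] (NP\S)\NP   <
        [1,2] "gave" : S
        [2,3] "bone" : ((NP\S)\NP)\S
      [3,4] "dog" : N\(NP\S)
  [4,6] S\N   <B
    [4,5] "under" : PP\N
    [5,6] "some" : S\PP

N\NP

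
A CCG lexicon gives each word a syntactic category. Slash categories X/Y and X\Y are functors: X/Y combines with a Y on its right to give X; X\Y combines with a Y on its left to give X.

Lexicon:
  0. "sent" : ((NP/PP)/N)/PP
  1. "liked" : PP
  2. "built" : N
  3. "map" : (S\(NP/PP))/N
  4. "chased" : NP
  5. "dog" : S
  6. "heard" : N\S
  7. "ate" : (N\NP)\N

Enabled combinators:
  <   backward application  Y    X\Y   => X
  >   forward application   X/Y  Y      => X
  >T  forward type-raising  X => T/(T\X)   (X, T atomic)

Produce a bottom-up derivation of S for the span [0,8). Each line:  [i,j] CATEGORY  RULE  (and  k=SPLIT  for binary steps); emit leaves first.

[0,1] ((NP/PP)/N)/PP  lex  "sent"
[1,2] PP  lex  "liked"
[0,2] (NP/PP)/N  >  k=1
[2,3] N  lex  "built"
[0,3] NP/PP  >  k=2
[3,4] (S\(NP/PP))/N  lex  "map"
[4,5] NP  lex  "chased"
[5,6] S  lex  "dog"
[6,7] N\S  lex  "heard"
[5,7] N  <  k=6
[7,8] (N\NP)\N  lex  "ate"
[5,8] N\NP  <  k=7
[4,8] N  <  k=5
[3,8] S\(NP/PP)  >  k=4
[0,8] S  <  k=3

[0,8] S   <
  [0,3] NP/PP   >
    [0,2] (NP/PP)/N   >
      [0,1] "sent" : ((NP/PP)/N)/PP
      [1,2] "liked" : PP
    [2,3] "built" : N
  [3,8] S\(NP/PP)   >
    [3,4] "map" : (S\(NP/PP))/N
    [4,8] N   <
      [4,5] "chased" : NP
      [5,8] N\NP   <
        [5,7] N   <
          [5,6] "dog" : S
          [6,7] "heard" : N\S
        [7,8] "ate" : (N\NP)\N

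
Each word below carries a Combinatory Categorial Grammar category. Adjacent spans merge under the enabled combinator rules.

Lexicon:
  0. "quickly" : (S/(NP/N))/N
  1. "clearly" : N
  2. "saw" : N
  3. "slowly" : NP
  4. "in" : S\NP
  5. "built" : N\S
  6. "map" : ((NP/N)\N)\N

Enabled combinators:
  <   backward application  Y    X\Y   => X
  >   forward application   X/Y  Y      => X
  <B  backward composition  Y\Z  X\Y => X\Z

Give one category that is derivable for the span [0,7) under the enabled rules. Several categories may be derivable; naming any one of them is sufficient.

[0,7] S   >
  [0,2] S/(NP/N)   >
    [0,1] "quickly" : (S/(NP/N))/N
    [1,2] "clearly" : N
  [2,7] NP/N   <
    [2,3] "saw" : N
    [3,7] (NP/N)\N   <
      [3,6] N   <
        [3,5] S   <
          [3,4] "slowly" : NP
          [4,5] "in" : S\NP
        [5,6] "built" : N\S
      [6,7] "map" : ((NP/N)\N)\N

S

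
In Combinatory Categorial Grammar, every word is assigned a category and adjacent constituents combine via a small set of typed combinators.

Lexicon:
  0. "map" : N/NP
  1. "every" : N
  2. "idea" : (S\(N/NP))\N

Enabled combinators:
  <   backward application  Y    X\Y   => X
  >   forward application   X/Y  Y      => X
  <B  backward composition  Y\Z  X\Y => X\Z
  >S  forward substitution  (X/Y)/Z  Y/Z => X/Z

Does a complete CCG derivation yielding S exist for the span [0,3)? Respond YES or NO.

[0,3] S   <
  [0,1] "map" : N/NP
  [1,3] S\(N/NP)   <
    [1,2] "every" : N
    [2,3] "idea" : (S\(N/NP))\N

YES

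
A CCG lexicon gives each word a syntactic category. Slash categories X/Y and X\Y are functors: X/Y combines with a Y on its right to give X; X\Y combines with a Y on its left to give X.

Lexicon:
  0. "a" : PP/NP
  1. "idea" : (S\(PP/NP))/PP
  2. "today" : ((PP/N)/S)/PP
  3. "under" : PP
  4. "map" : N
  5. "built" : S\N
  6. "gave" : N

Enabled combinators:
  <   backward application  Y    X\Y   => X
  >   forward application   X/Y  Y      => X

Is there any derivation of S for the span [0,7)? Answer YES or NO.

YES

[0,7] S   <
  [0,1] "a" : PP/NP
  [1,7] S\(PP/NP)   >
    [1,2] "idea" : (S\(PP/NP))/PP
    [2,7] PP   >
      [2,6] PP/N   >
        [2,4] (PP/N)/S   >
          [2,3] "today" : ((PP/N)/S)/PP
          [3,4] "under" : PP
        [4,6] S   <
          [4,5] "map" : N
          [5,6] "built" : S\N
      [6,7] "gave" : N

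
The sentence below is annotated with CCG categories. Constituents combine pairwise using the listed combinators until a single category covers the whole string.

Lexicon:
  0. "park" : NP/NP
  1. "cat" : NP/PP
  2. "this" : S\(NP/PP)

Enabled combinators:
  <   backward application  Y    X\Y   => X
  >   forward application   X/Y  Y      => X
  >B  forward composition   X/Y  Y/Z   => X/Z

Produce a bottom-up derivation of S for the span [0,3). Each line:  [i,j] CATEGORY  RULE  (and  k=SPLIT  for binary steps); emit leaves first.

[0,1] NP/NP  lex  "park"
[1,2] NP/PP  lex  "cat"
[0,2] NP/PP  >B  k=1
[2,3] S\(NP/PP)  lex  "this"
[0,3] S  <  k=2

[0,3] S   <
  [0,2] NP/PP   >B
    [0,1] "park" : NP/NP
    [1,2] "cat" : NP/PP
  [2,3] "this" : S\(NP/PP)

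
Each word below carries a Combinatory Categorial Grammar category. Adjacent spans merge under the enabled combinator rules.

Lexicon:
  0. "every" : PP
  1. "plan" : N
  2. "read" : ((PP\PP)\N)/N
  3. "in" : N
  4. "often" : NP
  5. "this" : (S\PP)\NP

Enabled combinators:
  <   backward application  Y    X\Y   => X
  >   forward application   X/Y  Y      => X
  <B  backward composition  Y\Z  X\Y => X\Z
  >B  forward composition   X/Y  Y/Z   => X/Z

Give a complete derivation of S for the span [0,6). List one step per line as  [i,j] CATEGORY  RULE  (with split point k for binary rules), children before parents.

[0,1] PP  lex  "every"
[1,2] N  lex  "plan"
[2,3] ((PP\PP)\N)/N  lex  "read"
[3,4] N  lex  "in"
[2,4] (PP\PP)\N  >  k=3
[1,4] PP\PP  <  k=2
[4,5] NP  lex  "often"
[5,6] (S\PP)\NP  lex  "this"
[4,6] S\PP  <  k=5
[1,6] S\PP  <B  k=4
[0,6] S  <  k=1

[0,6] S   <
  [0,1] "every" : PP
  [1,6] S\PP   <B
    [1,4] PP\PP   <
      [1,2] "plan" : N
      [2,4] (PP\PP)\N   >
        [2,3] "read" : ((PP\PP)\N)/N
        [3,4] "in" : N
    [4,6] S\PP   <
      [4,5] "often" : NP
      [5,6] "this" : (S\PP)\NP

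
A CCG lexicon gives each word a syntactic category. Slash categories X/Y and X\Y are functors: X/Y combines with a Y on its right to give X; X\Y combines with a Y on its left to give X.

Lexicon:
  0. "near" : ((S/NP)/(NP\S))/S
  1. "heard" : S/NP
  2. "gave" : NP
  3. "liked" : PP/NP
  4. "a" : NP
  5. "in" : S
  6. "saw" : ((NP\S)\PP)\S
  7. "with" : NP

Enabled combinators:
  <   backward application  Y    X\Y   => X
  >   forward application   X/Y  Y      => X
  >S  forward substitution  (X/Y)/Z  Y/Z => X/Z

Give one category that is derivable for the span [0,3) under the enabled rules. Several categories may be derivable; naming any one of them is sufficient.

(S/NP)/(NP\S)

[0,8] S   >
  [0,7] S/NP   >
    [0,3] (S/NP)/(NP\S)   >
      [0,1] "near" : ((S/NP)/(NP\S))/S
      [1,3] S   >
        [1,2] "heard" : S/NP
        [2,3] "gave" : NP
    [3,7] NP\S   <
      [3,5] PP   >
        [3,4] "liked" : PP/NP
        [4,5] "a" : NP
      [5,7] (NP\S)\PP   <
        [5,6] "in" : S
        [6,7] "saw" : ((NP\S)\PP)\S
  [7,8] "with" : NP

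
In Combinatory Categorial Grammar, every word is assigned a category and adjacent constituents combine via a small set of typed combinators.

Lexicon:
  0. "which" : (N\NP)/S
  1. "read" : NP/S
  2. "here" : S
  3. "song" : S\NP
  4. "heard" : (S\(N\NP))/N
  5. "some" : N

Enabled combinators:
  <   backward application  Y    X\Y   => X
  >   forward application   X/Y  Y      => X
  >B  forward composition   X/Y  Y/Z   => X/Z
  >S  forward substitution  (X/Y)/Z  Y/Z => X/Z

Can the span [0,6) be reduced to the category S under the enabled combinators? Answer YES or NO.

[0,6] S   <
  [0,4] N\NP   >
    [0,1] "which" : (N\NP)/S
    [1,4] S   <
      [1,3] NP   >
        [1,2] "read" : NP/S
        [2,3] "here" : S
      [3,4] "song" : S\NP
  [4,6] S\(N\NP)   >
    [4,5] "heard" : (S\(N\NP))/N
    [5,6] "some" : N

YES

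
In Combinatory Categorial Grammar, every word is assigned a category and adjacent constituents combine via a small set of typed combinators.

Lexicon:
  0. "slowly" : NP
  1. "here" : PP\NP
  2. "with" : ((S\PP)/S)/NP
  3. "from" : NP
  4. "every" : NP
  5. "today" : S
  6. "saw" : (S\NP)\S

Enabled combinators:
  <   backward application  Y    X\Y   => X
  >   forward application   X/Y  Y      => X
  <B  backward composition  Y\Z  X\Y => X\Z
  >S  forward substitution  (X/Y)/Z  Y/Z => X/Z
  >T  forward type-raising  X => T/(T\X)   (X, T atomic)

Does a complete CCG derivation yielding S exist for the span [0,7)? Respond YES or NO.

YES

[0,7] S   <
  [0,1] "slowly" : NP
  [1,7] S\NP   <B
    [1,2] "here" : PP\NP
    [2,7] S\PP   >
      [2,4] (S\PP)/S   >
        [2,3] "with" : ((S\PP)/S)/NP
        [3,4] "from" : NP
      [4,7] S   <
        [4,5] "every" : NP
        [5,7] S\NP   <
          [5,6] "today" : S
          [6,7] "saw" : (S\NP)\S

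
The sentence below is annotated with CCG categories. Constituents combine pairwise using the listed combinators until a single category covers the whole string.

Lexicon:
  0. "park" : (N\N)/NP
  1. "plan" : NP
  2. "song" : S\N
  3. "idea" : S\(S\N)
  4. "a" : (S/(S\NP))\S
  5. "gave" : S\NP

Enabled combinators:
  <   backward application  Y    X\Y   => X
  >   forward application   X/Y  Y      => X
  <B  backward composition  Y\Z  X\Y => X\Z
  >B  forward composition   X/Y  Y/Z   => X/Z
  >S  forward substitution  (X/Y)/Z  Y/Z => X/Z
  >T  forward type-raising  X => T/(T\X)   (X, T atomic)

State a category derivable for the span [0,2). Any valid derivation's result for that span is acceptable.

N\N

[0,6] S   >
  [0,5] S/(S\NP)   <
    [0,4] S   <
      [0,3] S\N   <B
        [0,2] N\N   >
          [0,1] "park" : (N\N)/NP
          [1,2] "plan" : NP
        [2,3] "song" : S\N
      [3,4] "idea" : S\(S\N)
    [4,5] "a" : (S/(S\NP))\S
  [5,6] "gave" : S\NP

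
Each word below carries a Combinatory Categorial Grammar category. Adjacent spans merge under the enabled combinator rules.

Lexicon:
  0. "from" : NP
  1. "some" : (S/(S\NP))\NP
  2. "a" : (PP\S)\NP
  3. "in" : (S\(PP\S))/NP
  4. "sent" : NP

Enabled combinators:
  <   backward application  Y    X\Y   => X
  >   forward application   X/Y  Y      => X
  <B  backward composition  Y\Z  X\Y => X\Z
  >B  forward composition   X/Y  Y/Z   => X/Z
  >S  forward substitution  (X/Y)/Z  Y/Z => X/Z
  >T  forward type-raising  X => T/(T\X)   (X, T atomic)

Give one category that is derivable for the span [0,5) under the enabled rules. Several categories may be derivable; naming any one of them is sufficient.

[0,5] S   >
  [0,2] S/(S\NP)   <
    [0,1] "from" : NP
    [1,2] "some" : (S/(S\NP))\NP
  [2,5] S\NP   <B
    [2,3] "a" : (PP\S)\NP
    [3,5] S\(PP\S)   >
      [3,4] "in" : (S\(PP\S))/NP
      [4,5] "sent" : NP

S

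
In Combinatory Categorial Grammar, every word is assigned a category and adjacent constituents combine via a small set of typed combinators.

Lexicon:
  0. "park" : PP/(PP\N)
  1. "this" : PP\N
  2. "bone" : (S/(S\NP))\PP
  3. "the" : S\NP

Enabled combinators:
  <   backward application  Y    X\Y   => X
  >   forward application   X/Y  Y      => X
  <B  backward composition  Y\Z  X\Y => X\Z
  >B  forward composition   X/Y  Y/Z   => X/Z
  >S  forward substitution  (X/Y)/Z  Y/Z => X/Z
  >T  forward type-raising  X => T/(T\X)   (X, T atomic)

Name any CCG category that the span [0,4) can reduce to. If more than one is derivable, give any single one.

[0,4] S   >
  [0,3] S/(S\NP)   <
    [0,2] PP   >
      [0,1] "park" : PP/(PP\N)
      [1,2] "this" : PP\N
    [2,3] "bone" : (S/(S\NP))\PP
  [3,4] "the" : S\NP

S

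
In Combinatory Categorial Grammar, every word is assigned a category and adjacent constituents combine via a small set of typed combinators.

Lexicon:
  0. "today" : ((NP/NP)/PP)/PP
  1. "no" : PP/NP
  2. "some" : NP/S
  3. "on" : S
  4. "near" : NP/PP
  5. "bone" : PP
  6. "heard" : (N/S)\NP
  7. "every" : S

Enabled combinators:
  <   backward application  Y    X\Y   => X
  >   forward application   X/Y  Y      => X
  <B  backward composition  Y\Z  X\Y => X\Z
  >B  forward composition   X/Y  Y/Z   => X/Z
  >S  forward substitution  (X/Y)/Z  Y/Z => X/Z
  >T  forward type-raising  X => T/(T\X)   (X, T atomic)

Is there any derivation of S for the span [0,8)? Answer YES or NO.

NO

((NP/NP)/PP)/PP PP/NP NP/S S NP/PP PP (N/S)\NP S
CKY chart[0,8] = {(NP/NP)/(PP\N), N, N/(N\N), N/(S\S), NP/(NP\N), PP/(PP\N), S/(S\N)}; S ∉ chart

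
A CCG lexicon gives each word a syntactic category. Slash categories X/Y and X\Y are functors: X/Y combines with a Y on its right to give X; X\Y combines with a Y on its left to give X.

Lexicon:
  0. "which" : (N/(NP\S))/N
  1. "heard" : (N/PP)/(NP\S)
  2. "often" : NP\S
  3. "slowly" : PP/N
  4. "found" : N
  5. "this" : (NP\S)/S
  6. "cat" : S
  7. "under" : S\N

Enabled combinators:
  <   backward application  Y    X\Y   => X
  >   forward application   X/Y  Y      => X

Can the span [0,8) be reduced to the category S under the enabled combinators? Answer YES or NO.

[0,8] S   <
  [0,7] N   >
    [0,5] N/(NP\S)   >
      [0,1] "which" : (N/(NP\S))/N
      [1,5] N   >
        [1,3] N/PP   >
          [1,2] "heard" : (N/PP)/(NP\S)
          [2,3] "often" : NP\S
        [3,5] PP   >
          [3,4] "slowly" : PP/N
          [4,5] "found" : N
    [5,7] NP\S   >
      [5,6] "this" : (NP\S)/S
      [6,7] "cat" : S
  [7,8] "under" : S\N

YES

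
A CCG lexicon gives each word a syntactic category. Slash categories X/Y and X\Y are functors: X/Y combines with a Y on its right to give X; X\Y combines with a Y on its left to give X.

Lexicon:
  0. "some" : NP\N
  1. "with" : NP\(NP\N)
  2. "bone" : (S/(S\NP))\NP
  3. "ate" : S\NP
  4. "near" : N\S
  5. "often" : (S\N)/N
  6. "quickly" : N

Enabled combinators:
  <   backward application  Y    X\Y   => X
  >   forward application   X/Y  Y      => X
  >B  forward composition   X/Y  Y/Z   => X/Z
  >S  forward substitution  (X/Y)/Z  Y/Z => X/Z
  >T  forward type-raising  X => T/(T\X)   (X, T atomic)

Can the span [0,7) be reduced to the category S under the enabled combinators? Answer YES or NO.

[0,7] S   <
  [0,5] N   <
    [0,4] S   >
      [0,3] S/(S\NP)   <
        [0,2] NP   <
          [0,1] "some" : NP\N
          [1,2] "with" : NP\(NP\N)
        [2,3] "bone" : (S/(S\NP))\NP
      [3,4] "ate" : S\NP
    [4,5] "near" : N\S
  [5,7] S\N   >
    [5,6] "often" : (S\N)/N
    [6,7] "quickly" : N

YES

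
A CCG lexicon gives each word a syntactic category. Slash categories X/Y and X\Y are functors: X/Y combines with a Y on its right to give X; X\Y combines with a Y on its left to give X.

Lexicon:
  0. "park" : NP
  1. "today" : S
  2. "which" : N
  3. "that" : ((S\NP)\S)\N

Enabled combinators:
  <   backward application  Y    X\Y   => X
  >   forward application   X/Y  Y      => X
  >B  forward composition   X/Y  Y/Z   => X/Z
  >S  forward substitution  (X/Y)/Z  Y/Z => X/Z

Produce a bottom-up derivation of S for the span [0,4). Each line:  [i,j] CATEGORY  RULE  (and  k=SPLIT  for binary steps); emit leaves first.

[0,4] S   <
  [0,1] "park" : NP
  [1,4] S\NP   <
    [1,2] "today" : S
    [2,4] (S\NP)\S   <
      [2,3] "which" : N
      [3,4] "that" : ((S\NP)\S)\N

[0,1] NP  lex  "park"
[1,2] S  lex  "today"
[2,3] N  lex  "which"
[3,4] ((S\NP)\S)\N  lex  "that"
[2,4] (S\NP)\S  <  k=3
[1,4] S\NP  <  k=2
[0,4] S  <  k=1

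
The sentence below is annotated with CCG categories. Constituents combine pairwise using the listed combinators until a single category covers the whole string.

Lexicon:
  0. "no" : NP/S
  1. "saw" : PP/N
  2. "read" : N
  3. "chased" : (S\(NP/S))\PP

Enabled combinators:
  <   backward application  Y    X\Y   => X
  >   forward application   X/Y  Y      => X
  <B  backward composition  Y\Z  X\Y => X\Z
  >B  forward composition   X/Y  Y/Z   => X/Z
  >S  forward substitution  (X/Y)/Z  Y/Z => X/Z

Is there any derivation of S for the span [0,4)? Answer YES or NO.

YES

[0,4] S   <
  [0,1] "no" : NP/S
  [1,4] S\(NP/S)   <
    [1,3] PP   >
      [1,2] "saw" : PP/N
      [2,3] "read" : N
    [3,4] "chased" : (S\(NP/S))\PP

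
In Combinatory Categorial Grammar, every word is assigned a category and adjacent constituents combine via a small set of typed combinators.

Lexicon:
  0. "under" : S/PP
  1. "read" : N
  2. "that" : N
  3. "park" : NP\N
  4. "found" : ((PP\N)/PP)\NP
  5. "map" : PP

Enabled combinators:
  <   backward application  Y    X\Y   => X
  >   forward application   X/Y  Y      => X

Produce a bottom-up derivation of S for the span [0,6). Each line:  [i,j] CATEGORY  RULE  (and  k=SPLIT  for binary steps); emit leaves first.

[0,1] S/PP  lex  "under"
[1,2] N  lex  "read"
[2,3] N  lex  "that"
[3,4] NP\N  lex  "park"
[2,4] NP  <  k=3
[4,5] ((PP\N)/PP)\NP  lex  "found"
[2,5] (PP\N)/PP  <  k=4
[5,6] PP  lex  "map"
[2,6] PP\N  >  k=5
[1,6] PP  <  k=2
[0,6] S  >  k=1

[0,6] S   >
  [0,1] "under" : S/PP
  [1,6] PP   <
    [1,2] "read" : N
    [2,6] PP\N   >
      [2,5] (PP\N)/PP   <
        [2,4] NP   <
          [2,3] "that" : N
          [3,4] "park" : NP\N
        [4,5] "found" : ((PP\N)/PP)\NP
      [5,6] "map" : PP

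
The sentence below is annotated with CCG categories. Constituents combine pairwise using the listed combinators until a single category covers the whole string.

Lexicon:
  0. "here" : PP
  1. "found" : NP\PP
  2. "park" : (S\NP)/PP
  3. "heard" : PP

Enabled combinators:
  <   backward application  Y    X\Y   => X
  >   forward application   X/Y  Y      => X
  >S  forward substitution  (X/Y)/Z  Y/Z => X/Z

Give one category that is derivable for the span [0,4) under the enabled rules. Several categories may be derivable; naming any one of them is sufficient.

S

[0,4] S   <
  [0,2] NP   <
    [0,1] "here" : PP
    [1,2] "found" : NP\PP
  [2,4] S\NP   >
    [2,3] "park" : (S\NP)/PP
    [3,4] "heard" : PP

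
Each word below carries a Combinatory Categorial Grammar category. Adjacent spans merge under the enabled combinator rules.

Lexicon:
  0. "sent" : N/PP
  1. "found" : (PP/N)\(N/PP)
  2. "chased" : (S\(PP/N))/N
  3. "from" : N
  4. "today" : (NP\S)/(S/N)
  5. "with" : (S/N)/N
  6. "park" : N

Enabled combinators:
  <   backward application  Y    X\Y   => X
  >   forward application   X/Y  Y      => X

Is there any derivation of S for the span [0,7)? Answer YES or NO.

NO

N/PP (PP/N)\(N/PP) (S\(PP/N))/N N (NP\S)/(S/N) (S/N)/N N
CKY chart[0,7] = {NP}; S ∉ chart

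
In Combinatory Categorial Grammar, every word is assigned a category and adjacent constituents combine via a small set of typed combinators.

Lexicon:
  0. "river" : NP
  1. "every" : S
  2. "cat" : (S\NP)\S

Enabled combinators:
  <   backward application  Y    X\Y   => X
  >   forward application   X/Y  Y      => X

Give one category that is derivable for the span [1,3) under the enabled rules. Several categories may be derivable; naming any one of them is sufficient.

[0,3] S   <
  [0,1] "river" : NP
  [1,3] S\NP   <
    [1,2] "every" : S
    [2,3] "cat" : (S\NP)\S

S\NP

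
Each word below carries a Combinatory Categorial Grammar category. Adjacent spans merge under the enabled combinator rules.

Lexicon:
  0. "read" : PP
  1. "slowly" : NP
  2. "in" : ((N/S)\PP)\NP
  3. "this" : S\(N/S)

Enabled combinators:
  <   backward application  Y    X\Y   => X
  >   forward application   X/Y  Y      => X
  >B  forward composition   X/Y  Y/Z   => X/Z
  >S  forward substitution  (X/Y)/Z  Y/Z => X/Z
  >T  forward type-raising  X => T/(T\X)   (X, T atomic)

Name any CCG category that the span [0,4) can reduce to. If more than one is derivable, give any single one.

S

[0,4] S   <
  [0,3] N/S   <
    [0,1] "read" : PP
    [1,3] (N/S)\PP   <
      [1,2] "slowly" : NP
      [2,3] "in" : ((N/S)\PP)\NP
  [3,4] "this" : S\(N/S)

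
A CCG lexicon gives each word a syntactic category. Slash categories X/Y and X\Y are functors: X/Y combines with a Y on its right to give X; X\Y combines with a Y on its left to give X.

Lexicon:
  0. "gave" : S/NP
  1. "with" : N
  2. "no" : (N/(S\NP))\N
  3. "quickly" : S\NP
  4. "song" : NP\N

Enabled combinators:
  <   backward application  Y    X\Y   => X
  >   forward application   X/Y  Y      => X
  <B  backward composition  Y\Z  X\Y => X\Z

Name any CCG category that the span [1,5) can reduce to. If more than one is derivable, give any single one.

[0,5] S   >
  [0,1] "gave" : S/NP
  [1,5] NP   <
    [1,4] N   >
      [1,3] N/(S\NP)   <
        [1,2] "with" : N
        [2,3] "no" : (N/(S\NP))\N
      [3,4] "quickly" : S\NP
    [4,5] "song" : NP\N

NP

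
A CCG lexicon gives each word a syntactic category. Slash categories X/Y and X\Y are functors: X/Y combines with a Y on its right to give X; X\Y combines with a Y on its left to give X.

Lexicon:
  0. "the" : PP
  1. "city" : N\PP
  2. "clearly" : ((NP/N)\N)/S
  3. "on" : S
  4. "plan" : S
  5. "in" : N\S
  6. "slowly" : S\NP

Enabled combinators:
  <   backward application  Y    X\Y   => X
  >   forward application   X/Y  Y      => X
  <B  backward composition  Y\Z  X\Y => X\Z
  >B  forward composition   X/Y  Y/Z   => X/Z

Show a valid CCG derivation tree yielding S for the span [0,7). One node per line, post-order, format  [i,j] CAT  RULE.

[0,7] S   <
  [0,6] NP   >
    [0,4] NP/N   <
      [0,2] N   <
        [0,1] "the" : PP
        [1,2] "city" : N\PP
      [2,4] (NP/N)\N   >
        [2,3] "clearly" : ((NP/N)\N)/S
        [3,4] "on" : S
    [4,6] N   <
      [4,5] "plan" : S
      [5,6] "in" : N\S
  [6,7] "slowly" : S\NP

[0,1] PP  lex  "the"
[1,2] N\PP  lex  "city"
[0,2] N  <  k=1
[2,3] ((NP/N)\N)/S  lex  "clearly"
[3,4] S  lex  "on"
[2,4] (NP/N)\N  >  k=3
[0,4] NP/N  <  k=2
[4,5] S  lex  "plan"
[5,6] N\S  lex  "in"
[4,6] N  <  k=5
[0,6] NP  >  k=4
[6,7] S\NP  lex  "slowly"
[0,7] S  <  k=6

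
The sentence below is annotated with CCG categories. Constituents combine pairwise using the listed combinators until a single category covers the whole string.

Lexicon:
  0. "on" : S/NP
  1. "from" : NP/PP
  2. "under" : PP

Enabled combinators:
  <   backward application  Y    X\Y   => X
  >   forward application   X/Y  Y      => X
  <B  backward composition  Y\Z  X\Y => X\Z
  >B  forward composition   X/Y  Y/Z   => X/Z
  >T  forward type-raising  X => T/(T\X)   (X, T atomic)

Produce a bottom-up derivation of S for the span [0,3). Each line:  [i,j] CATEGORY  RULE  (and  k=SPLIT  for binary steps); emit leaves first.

[0,1] S/NP  lex  "on"
[1,2] NP/PP  lex  "from"
[0,2] S/PP  >B  k=1
[2,3] PP  lex  "under"
[0,3] S  >  k=2

[0,3] S   >
  [0,2] S/PP   >B
    [0,1] "on" : S/NP
    [1,2] "from" : NP/PP
  [2,3] "under" : PP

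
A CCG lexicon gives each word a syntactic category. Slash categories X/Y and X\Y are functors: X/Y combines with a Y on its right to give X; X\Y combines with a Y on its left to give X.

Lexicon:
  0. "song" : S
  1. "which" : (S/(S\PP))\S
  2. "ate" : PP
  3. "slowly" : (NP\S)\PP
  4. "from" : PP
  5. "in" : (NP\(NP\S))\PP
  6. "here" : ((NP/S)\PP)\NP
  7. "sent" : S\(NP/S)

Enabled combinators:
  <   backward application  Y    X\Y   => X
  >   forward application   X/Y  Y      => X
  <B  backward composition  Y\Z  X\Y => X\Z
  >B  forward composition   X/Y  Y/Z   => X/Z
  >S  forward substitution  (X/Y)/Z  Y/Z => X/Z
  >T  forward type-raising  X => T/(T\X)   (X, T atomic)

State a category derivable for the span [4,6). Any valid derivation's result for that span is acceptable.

NP\(NP\S)

[0,8] S   >
  [0,2] S/(S\PP)   <
    [0,1] "song" : S
    [1,2] "which" : (S/(S\PP))\S
  [2,8] S\PP   <B
    [2,7] (NP/S)\PP   <
      [2,6] NP   <
        [2,4] NP\S   <
          [2,3] "ate" : PP
          [3,4] "slowly" : (NP\S)\PP
        [4,6] NP\(NP\S)   <
          [4,5] "from" : PP
          [5,6] "in" : (NP\(NP\S))\PP
      [6,7] "here" : ((NP/S)\PP)\NP
    [7,8] "sent" : S\(NP/S)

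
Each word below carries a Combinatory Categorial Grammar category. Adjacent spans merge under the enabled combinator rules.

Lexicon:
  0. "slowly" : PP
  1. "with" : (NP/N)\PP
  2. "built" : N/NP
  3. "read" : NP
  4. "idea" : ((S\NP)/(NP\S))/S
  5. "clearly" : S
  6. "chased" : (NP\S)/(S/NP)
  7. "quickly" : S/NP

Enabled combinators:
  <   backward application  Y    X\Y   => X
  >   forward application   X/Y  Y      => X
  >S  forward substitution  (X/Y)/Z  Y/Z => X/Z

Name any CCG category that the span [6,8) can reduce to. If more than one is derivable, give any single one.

NP\S

[0,8] S   <
  [0,4] NP   >
    [0,2] NP/N   <
      [0,1] "slowly" : PP
      [1,2] "with" : (NP/N)\PP
    [2,4] N   >
      [2,3] "built" : N/NP
      [3,4] "read" : NP
  [4,8] S\NP   >
    [4,6] (S\NP)/(NP\S)   >
      [4,5] "idea" : ((S\NP)/(NP\S))/S
      [5,6] "clearly" : S
    [6,8] NP\S   >
      [6,7] "chased" : (NP\S)/(S/NP)
      [7,8] "quickly" : S/NP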